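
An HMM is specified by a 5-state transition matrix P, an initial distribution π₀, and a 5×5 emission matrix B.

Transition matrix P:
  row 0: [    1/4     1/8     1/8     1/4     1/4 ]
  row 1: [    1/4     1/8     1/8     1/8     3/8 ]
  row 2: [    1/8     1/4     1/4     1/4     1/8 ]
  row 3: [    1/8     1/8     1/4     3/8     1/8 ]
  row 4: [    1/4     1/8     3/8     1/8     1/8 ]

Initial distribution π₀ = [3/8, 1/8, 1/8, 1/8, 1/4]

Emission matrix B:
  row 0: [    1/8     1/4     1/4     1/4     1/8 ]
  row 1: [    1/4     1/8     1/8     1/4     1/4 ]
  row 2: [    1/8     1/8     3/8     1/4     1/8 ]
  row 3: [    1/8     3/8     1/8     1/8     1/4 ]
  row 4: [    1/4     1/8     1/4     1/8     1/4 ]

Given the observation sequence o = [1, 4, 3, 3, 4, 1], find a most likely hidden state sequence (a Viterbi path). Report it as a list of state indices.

t=0: δ = [9.375e-02, 1.562e-02, 1.562e-02, 4.688e-02, 3.125e-02]  (obs o_0=1)
t=1: δ = [2.930e-03, 2.930e-03, 1.465e-03, 5.859e-03, 5.859e-03]  ψ = [0, 0, 0, 0, 0]  (obs o_1=4)
t=2: δ = [3.662e-04, 1.831e-04, 5.493e-04, 2.747e-04, 1.373e-04]  ψ = [4, 3, 4, 3, 1]  (obs o_2=3)
t=3: δ = [2.289e-05, 3.433e-05, 3.433e-05, 1.717e-05, 1.144e-05]  ψ = [0, 2, 2, 2, 0]  (obs o_3=3)
t=4: δ = [1.073e-06, 2.146e-06, 1.073e-06, 2.146e-06, 3.219e-06]  ψ = [1, 2, 2, 2, 1]  (obs o_4=4)
t=5: δ = [2.012e-07, 5.029e-08, 1.509e-07, 3.017e-07, 1.006e-07]  ψ = [4, 4, 4, 3, 1]  (obs o_5=1)
backtrack: best end state = 3; path = [0, 4, 2, 2, 3, 3]

path = [0, 4, 2, 2, 3, 3]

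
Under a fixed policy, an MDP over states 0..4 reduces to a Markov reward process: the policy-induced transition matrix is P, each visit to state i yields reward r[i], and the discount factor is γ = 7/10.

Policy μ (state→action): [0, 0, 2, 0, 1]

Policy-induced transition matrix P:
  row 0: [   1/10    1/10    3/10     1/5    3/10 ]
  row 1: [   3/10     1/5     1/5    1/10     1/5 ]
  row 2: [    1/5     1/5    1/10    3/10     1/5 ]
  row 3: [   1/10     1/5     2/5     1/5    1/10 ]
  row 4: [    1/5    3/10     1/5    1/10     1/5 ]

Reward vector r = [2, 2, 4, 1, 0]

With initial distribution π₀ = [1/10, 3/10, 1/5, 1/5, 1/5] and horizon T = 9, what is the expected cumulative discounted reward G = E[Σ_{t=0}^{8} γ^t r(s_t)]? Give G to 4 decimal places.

t=0: π = [0.1000, 0.3000, 0.2000, 0.2000, 0.2000], E[r] = 1.8000, γ^t·E[r] = 1.800000, running G = 1.800000
t=1: π = [0.2000, 0.2100, 0.2300, 0.1700, 0.1900], E[r] = 1.9100, γ^t·E[r] = 1.337000, running G = 3.137000
t=2: π = [0.1840, 0.1990, 0.2310, 0.1830, 0.2030], E[r] = 1.8730, γ^t·E[r] = 0.917770, running G = 4.054770
t=3: π = [0.1832, 0.2019, 0.2319, 0.1829, 0.2001], E[r] = 1.8807, γ^t·E[r] = 0.645080, running G = 4.699850
t=4: π = [0.1836, 0.2017, 0.2317, 0.1830, 0.2000], E[r] = 1.8804, γ^t·E[r] = 0.451477, running G = 5.151327
t=5: π = [0.1835, 0.2016, 0.2318, 0.1830, 0.2001], E[r] = 1.8805, γ^t·E[r] = 0.316048, running G = 5.467375
t=6: π = [0.1835, 0.2017, 0.2318, 0.1830, 0.2001], E[r] = 1.8804, γ^t·E[r] = 0.221231, running G = 5.688606
t=7: π = [0.1835, 0.2017, 0.2318, 0.1830, 0.2001], E[r] = 1.8804, γ^t·E[r] = 0.154863, running G = 5.843469
t=8: π = [0.1835, 0.2017, 0.2318, 0.1830, 0.2001], E[r] = 1.8804, γ^t·E[r] = 0.108404, running G = 5.951872

G = 5.9519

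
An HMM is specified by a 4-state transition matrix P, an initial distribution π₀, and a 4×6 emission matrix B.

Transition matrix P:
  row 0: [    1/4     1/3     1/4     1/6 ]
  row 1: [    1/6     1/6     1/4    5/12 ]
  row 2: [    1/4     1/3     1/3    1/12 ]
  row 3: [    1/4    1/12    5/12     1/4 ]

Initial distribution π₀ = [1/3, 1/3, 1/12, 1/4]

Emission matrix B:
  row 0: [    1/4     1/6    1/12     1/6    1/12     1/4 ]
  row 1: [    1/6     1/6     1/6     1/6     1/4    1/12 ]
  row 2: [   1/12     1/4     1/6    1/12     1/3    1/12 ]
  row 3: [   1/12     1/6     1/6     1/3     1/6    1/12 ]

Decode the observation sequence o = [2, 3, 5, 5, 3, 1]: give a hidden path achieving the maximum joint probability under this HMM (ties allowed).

path = [1, 3, 0, 1, 3, 2]

t=0: δ = [2.778e-02, 5.556e-02, 1.389e-02, 4.167e-02]  (obs o_0=2)
t=1: δ = [1.736e-03, 1.543e-03, 1.447e-03, 7.716e-03]  ψ = [3, 0, 3, 1]  (obs o_1=3)
t=2: δ = [4.823e-04, 5.358e-05, 2.679e-04, 1.608e-04]  ψ = [3, 3, 3, 3]  (obs o_2=5)
t=3: δ = [3.014e-05, 1.340e-05, 1.005e-05, 6.698e-06]  ψ = [0, 0, 0, 0]  (obs o_3=5)
t=4: δ = [1.256e-06, 1.674e-06, 6.279e-07, 1.861e-06]  ψ = [0, 0, 0, 1]  (obs o_4=3)
t=5: δ = [7.752e-08, 6.977e-08, 1.938e-07, 1.163e-07]  ψ = [3, 0, 3, 1]  (obs o_5=1)
backtrack: best end state = 2; path = [1, 3, 0, 1, 3, 2]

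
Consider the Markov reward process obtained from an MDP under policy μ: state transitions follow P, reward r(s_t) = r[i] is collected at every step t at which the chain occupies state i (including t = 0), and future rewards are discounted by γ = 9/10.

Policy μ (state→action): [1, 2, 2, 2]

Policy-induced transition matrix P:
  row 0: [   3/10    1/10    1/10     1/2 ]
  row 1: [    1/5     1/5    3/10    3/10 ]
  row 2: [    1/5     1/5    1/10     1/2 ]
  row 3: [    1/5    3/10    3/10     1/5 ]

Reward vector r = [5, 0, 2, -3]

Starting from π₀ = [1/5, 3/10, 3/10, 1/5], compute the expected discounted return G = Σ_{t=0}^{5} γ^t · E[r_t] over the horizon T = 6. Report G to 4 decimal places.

t=0: π = [0.2000, 0.3000, 0.3000, 0.2000], E[r] = 1.0000, γ^t·E[r] = 1.000000, running G = 1.000000
t=1: π = [0.2200, 0.2000, 0.2000, 0.3800], E[r] = 0.3600, γ^t·E[r] = 0.324000, running G = 1.324000
t=2: π = [0.2220, 0.2160, 0.2160, 0.3460], E[r] = 0.5040, γ^t·E[r] = 0.408240, running G = 1.732240
t=3: π = [0.2222, 0.2124, 0.2124, 0.3530], E[r] = 0.4768, γ^t·E[r] = 0.347587, running G = 2.079827
t=4: π = [0.2222, 0.2131, 0.2131, 0.3516], E[r] = 0.4824, γ^t·E[r] = 0.316503, running G = 2.396330
t=5: π = [0.2222, 0.2129, 0.2129, 0.3519], E[r] = 0.4813, γ^t·E[r] = 0.284200, running G = 2.680530

G = 2.6805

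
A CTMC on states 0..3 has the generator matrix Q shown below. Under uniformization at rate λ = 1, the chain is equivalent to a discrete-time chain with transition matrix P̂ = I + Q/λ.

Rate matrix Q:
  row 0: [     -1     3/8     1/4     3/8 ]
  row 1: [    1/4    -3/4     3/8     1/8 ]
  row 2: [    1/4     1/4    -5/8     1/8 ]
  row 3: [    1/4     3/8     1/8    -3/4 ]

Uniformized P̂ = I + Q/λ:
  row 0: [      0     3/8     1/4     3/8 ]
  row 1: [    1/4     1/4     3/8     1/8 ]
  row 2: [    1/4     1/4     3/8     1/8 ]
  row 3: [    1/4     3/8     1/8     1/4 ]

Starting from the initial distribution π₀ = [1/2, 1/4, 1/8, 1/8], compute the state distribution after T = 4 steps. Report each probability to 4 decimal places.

π = [0.2012, 0.2998, 0.2997, 0.1992]

t=0: π = [0.5000, 0.2500, 0.1250, 0.1250]
t=1: π = [0.1250, 0.3281, 0.2813, 0.2656]
t=2: π = [0.2188, 0.2988, 0.2930, 0.1895]
t=3: π = [0.1953, 0.3010, 0.3003, 0.2034]
t=4: π = [0.2012, 0.2998, 0.2997, 0.1992]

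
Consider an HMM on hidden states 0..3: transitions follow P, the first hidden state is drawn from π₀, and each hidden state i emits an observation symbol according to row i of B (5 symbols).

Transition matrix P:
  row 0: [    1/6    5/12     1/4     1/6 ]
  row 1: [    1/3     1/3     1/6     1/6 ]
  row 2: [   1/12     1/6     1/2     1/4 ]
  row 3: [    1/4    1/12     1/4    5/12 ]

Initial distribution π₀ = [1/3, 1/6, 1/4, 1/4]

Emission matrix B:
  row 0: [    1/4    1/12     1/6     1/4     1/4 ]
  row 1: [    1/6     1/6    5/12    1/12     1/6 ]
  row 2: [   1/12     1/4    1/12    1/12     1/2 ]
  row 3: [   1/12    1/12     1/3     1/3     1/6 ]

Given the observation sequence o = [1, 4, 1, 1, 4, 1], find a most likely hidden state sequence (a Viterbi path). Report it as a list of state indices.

path = [2, 2, 2, 2, 2, 2]

t=0: δ = [2.778e-02, 2.778e-02, 6.250e-02, 2.083e-02]  (obs o_0=1)
t=1: δ = [2.315e-03, 1.929e-03, 1.562e-02, 2.604e-03]  ψ = [1, 0, 2, 2]  (obs o_1=4)
t=2: δ = [1.085e-04, 4.340e-04, 1.953e-03, 3.255e-04]  ψ = [2, 2, 2, 2]  (obs o_2=1)
t=3: δ = [1.356e-05, 5.425e-05, 2.441e-04, 4.069e-05]  ψ = [2, 2, 2, 2]  (obs o_3=1)
t=4: δ = [5.086e-06, 6.782e-06, 6.104e-05, 1.017e-05]  ψ = [2, 2, 2, 2]  (obs o_4=4)
t=5: δ = [4.239e-07, 1.695e-06, 7.629e-06, 1.272e-06]  ψ = [2, 2, 2, 2]  (obs o_5=1)
backtrack: best end state = 2; path = [2, 2, 2, 2, 2, 2]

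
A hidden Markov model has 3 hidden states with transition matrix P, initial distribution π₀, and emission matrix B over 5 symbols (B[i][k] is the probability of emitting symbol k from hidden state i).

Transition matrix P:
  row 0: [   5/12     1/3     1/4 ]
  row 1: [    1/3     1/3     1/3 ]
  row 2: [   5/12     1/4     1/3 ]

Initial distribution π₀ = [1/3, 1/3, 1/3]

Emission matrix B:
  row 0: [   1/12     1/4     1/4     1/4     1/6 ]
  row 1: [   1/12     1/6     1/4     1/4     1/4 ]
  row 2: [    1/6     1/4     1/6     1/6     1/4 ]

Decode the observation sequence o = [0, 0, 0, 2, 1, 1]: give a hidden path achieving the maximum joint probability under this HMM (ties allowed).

t=0: δ = [2.778e-02, 2.778e-02, 5.556e-02]  (obs o_0=0)
t=1: δ = [1.929e-03, 1.157e-03, 3.086e-03]  ψ = [2, 2, 2]  (obs o_1=0)
t=2: δ = [1.072e-04, 6.430e-05, 1.715e-04]  ψ = [2, 2, 2]  (obs o_2=0)
t=3: δ = [1.786e-05, 1.072e-05, 9.526e-06]  ψ = [2, 2, 2]  (obs o_3=2)
t=4: δ = [1.861e-06, 9.923e-07, 1.116e-06]  ψ = [0, 0, 0]  (obs o_4=1)
t=5: δ = [1.938e-07, 1.034e-07, 1.163e-07]  ψ = [0, 0, 0]  (obs o_5=1)
backtrack: best end state = 0; path = [2, 2, 2, 0, 0, 0]

path = [2, 2, 2, 0, 0, 0]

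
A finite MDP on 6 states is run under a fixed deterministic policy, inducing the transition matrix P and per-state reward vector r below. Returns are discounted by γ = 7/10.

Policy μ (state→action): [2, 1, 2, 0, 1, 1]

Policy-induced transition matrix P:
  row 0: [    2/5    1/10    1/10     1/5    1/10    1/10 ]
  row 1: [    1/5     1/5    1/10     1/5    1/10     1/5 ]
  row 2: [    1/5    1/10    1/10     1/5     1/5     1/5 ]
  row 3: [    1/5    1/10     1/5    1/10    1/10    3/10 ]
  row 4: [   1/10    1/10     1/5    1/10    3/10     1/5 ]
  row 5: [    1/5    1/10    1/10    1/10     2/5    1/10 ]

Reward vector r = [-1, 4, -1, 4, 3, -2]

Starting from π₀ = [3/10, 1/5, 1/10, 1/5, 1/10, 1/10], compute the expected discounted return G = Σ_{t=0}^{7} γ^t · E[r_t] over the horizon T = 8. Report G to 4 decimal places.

t=0: π = [0.3000, 0.2000, 0.1000, 0.2000, 0.1000, 0.1000], E[r] = 1.3000, γ^t·E[r] = 1.300000, running G = 1.300000
t=1: π = [0.2500, 0.1200, 0.1300, 0.1600, 0.1600, 0.1800], E[r] = 0.8600, γ^t·E[r] = 0.602000, running G = 1.902000
t=2: π = [0.2340, 0.1120, 0.1320, 0.1500, 0.1990, 0.1730], E[r] = 0.9330, γ^t·E[r] = 0.457170, running G = 2.359170
t=3: π = [0.2269, 0.1112, 0.1349, 0.1478, 0.2049, 0.1743], E[r] = 0.9403, γ^t·E[r] = 0.322523, running G = 2.681693
t=4: π = [0.2249, 0.1111, 0.1353, 0.1473, 0.2068, 0.1747], E[r] = 0.9445, γ^t·E[r] = 0.226770, running G = 2.908463
t=5: π = [0.2243, 0.1111, 0.1354, 0.1471, 0.2073, 0.1748], E[r] = 0.9455, γ^t·E[r] = 0.158916, running G = 3.067378
t=6: π = [0.2241, 0.1111, 0.1354, 0.1471, 0.2074, 0.1748], E[r] = 0.9459, γ^t·E[r] = 0.111281, running G = 3.178660
t=7: π = [0.2241, 0.1111, 0.1355, 0.1471, 0.2075, 0.1748], E[r] = 0.9460, γ^t·E[r] = 0.077905, running G = 3.256564

G = 3.2566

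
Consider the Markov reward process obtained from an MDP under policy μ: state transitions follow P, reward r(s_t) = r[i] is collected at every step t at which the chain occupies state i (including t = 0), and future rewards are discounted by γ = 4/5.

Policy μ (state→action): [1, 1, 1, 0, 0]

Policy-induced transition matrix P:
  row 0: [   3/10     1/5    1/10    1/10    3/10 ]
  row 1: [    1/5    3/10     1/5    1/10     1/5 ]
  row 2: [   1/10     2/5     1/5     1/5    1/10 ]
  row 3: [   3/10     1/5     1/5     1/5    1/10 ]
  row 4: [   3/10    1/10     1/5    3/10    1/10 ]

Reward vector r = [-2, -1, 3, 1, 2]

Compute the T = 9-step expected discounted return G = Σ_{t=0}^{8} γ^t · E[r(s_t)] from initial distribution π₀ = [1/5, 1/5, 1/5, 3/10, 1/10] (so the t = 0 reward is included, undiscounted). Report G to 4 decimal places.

t=0: π = [0.2000, 0.2000, 0.2000, 0.3000, 0.1000], E[r] = 0.5000, γ^t·E[r] = 0.500000, running G = 0.500000
t=1: π = [0.2400, 0.2500, 0.1800, 0.1700, 0.1600], E[r] = 0.3000, γ^t·E[r] = 0.240000, running G = 0.740000
t=2: π = [0.2390, 0.2450, 0.1760, 0.1670, 0.1730], E[r] = 0.3180, γ^t·E[r] = 0.203520, running G = 0.943520
t=3: π = [0.2403, 0.2424, 0.1761, 0.1689, 0.1723], E[r] = 0.3188, γ^t·E[r] = 0.163226, running G = 1.106746
t=4: π = [0.2405, 0.2422, 0.1760, 0.1690, 0.1723], E[r] = 0.3182, γ^t·E[r] = 0.130318, running G = 1.237064
t=5: π = [0.2406, 0.2422, 0.1759, 0.1690, 0.1723], E[r] = 0.3181, γ^t·E[r] = 0.104235, running G = 1.341299
t=6: π = [0.2406, 0.2422, 0.1759, 0.1690, 0.1723], E[r] = 0.3181, γ^t·E[r] = 0.083386, running G = 1.424685
t=7: π = [0.2406, 0.2422, 0.1759, 0.1690, 0.1723], E[r] = 0.3181, γ^t·E[r] = 0.066708, running G = 1.491393
t=8: π = [0.2406, 0.2422, 0.1759, 0.1690, 0.1723], E[r] = 0.3181, γ^t·E[r] = 0.053367, running G = 1.544760

G = 1.5448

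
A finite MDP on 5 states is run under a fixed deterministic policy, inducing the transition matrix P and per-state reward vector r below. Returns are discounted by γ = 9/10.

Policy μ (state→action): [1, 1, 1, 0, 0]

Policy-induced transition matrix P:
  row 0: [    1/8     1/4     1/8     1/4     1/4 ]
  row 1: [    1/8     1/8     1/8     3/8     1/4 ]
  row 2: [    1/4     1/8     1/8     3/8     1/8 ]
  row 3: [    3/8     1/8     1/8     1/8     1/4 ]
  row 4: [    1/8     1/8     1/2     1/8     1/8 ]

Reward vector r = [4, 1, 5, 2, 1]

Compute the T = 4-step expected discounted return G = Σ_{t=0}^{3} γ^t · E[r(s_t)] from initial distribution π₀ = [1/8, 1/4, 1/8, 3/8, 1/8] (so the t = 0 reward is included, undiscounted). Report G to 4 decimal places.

t=0: π = [0.1250, 0.2500, 0.1250, 0.3750, 0.1250], E[r] = 2.2500, γ^t·E[r] = 2.250000, running G = 2.250000
t=1: π = [0.2344, 0.1406, 0.1719, 0.2344, 0.2188], E[r] = 2.6250, γ^t·E[r] = 2.362500, running G = 4.612500
t=2: π = [0.2051, 0.1543, 0.2070, 0.2324, 0.2012], E[r] = 2.6758, γ^t·E[r] = 2.167383, running G = 6.779883
t=3: π = [0.2090, 0.1506, 0.2004, 0.2410, 0.1990], E[r] = 2.6697, γ^t·E[r] = 1.946195, running G = 8.726078

G = 8.7261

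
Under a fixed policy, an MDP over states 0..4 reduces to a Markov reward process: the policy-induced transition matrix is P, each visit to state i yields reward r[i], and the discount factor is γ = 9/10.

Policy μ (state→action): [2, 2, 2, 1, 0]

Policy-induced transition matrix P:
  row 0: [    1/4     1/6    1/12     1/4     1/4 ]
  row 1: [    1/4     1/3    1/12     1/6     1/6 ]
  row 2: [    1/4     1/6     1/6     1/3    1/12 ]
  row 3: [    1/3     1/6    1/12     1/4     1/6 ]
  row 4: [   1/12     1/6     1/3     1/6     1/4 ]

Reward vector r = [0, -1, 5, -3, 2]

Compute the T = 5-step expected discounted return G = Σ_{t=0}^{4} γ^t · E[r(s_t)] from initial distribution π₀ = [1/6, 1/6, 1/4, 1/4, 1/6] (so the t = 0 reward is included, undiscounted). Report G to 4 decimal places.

t=0: π = [0.1667, 0.1667, 0.2500, 0.2500, 0.1667], E[r] = 0.6667, γ^t·E[r] = 0.666667, running G = 0.666667
t=1: π = [0.2431, 0.1944, 0.1458, 0.2431, 0.1736], E[r] = 0.1528, γ^t·E[r] = 0.137500, running G = 0.804167
t=2: π = [0.2413, 0.1991, 0.1389, 0.2315, 0.1892], E[r] = 0.1794, γ^t·E[r] = 0.145313, running G = 0.949479
t=3: π = [0.2378, 0.1998, 0.1422, 0.2292, 0.1910], E[r] = 0.2055, γ^t·E[r] = 0.149836, running G = 1.099315
t=4: π = [0.2373, 0.2000, 0.1429, 0.2293, 0.1905], E[r] = 0.2079, γ^t·E[r] = 0.136403, running G = 1.235718

G = 1.2357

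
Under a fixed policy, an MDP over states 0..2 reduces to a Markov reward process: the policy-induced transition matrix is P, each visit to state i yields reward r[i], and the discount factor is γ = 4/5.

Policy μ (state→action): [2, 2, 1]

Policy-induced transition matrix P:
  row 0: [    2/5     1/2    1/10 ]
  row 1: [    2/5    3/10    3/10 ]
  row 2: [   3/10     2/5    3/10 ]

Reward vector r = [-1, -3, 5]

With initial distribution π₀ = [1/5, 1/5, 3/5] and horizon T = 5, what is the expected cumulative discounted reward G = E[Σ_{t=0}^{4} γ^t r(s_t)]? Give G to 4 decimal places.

G = 1.3434

t=0: π = [0.2000, 0.2000, 0.6000], E[r] = 2.2000, γ^t·E[r] = 2.200000, running G = 2.200000
t=1: π = [0.3400, 0.4000, 0.2600], E[r] = -0.2400, γ^t·E[r] = -0.192000, running G = 2.008000
t=2: π = [0.3740, 0.3940, 0.2320], E[r] = -0.3960, γ^t·E[r] = -0.253440, running G = 1.754560
t=3: π = [0.3768, 0.3980, 0.2252], E[r] = -0.4448, γ^t·E[r] = -0.227738, running G = 1.526822
t=4: π = [0.3775, 0.3979, 0.2246], E[r] = -0.4479, γ^t·E[r] = -0.183468, running G = 1.343354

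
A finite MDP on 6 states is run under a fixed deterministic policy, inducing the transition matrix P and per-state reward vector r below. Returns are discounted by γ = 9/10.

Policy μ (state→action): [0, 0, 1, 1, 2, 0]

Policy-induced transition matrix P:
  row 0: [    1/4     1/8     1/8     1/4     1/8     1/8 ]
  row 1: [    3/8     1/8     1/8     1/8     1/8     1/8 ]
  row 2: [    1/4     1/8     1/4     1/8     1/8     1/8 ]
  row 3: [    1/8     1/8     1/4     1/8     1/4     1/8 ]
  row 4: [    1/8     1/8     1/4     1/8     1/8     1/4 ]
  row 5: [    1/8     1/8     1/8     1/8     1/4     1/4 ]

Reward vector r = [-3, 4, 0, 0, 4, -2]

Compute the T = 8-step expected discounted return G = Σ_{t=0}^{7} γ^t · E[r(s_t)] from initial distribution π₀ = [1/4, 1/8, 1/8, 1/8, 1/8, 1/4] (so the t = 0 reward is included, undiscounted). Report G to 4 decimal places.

t=0: π = [0.2500, 0.1250, 0.1250, 0.1250, 0.1250, 0.2500], E[r] = -0.2500, γ^t·E[r] = -0.250000, running G = -0.250000
t=1: π = [0.2031, 0.1250, 0.1719, 0.1563, 0.1719, 0.1719], E[r] = 0.2344, γ^t·E[r] = 0.210938, running G = -0.039063
t=2: π = [0.2031, 0.1250, 0.1875, 0.1504, 0.1660, 0.1680], E[r] = 0.2188, γ^t·E[r] = 0.177188, running G = 0.138125
t=3: π = [0.2051, 0.1250, 0.1880, 0.1504, 0.1648, 0.1667], E[r] = 0.2104, γ^t·E[r] = 0.153417, running G = 0.291542
t=4: π = [0.2054, 0.1250, 0.1879, 0.1506, 0.1646, 0.1664], E[r] = 0.2095, γ^t·E[r] = 0.137475, running G = 0.429018
t=5: π = [0.2054, 0.1250, 0.1879, 0.1507, 0.1646, 0.1664], E[r] = 0.2095, γ^t·E[r] = 0.123730, running G = 0.552747
t=6: π = [0.2054, 0.1250, 0.1879, 0.1507, 0.1646, 0.1664], E[r] = 0.2095, γ^t·E[r] = 0.111355, running G = 0.664102
t=7: π = [0.2054, 0.1250, 0.1879, 0.1507, 0.1646, 0.1664], E[r] = 0.2095, γ^t·E[r] = 0.100218, running G = 0.764321

G = 0.7643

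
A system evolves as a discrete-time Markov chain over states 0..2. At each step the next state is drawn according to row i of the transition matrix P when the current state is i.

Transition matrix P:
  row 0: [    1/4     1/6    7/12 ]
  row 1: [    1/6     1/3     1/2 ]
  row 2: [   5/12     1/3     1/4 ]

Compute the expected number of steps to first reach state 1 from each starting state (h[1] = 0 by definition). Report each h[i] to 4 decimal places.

h = [4.1739, 0.0000, 3.6522]

First-step conditioning: h[1] = 0; for i ≠ 1, h[i] = 1 + Σ_k P[i][k]·h[k].
  h[0] = 1 + 1/4·h[0] + 7/12·h[2]
  h[2] = 1 + 5/12·h[0] + 1/4·h[2]
Solving the 2×2 linear system over states ≠ 1 gives exactly h = [96/23, 0, 84/23] (h[1] = 0 is the target).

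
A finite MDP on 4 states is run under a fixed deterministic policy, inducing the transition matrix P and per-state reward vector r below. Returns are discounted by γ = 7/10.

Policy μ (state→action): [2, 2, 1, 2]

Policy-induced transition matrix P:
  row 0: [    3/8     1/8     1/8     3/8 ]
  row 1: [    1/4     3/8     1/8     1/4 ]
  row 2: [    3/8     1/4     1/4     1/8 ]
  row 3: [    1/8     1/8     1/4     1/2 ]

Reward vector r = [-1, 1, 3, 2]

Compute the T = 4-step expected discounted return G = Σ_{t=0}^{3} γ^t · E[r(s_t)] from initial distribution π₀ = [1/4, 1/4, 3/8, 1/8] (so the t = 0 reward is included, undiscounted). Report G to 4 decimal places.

G = 3.0516

t=0: π = [0.2500, 0.2500, 0.3750, 0.1250], E[r] = 1.3750, γ^t·E[r] = 1.375000, running G = 1.375000
t=1: π = [0.3125, 0.2344, 0.1875, 0.2656], E[r] = 1.0156, γ^t·E[r] = 0.710938, running G = 2.085938
t=2: π = [0.2793, 0.2070, 0.1816, 0.3320], E[r] = 1.1367, γ^t·E[r] = 0.556992, running G = 2.642930
t=3: π = [0.2661, 0.1995, 0.1892, 0.3452], E[r] = 1.1914, γ^t·E[r] = 0.408652, running G = 3.051582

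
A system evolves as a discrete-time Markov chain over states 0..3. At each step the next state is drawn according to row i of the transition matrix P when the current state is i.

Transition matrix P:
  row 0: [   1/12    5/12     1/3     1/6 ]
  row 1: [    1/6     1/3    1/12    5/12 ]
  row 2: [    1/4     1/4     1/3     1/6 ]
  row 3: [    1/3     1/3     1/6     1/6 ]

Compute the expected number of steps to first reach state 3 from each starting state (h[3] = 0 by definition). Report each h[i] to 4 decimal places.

First-step conditioning: h[3] = 0; for i ≠ 3, h[i] = 1 + Σ_k P[i][k]·h[k].
  h[0] = 1 + 1/12·h[0] + 5/12·h[1] + 1/3·h[2]
  h[1] = 1 + 1/6·h[0] + 1/3·h[1] + 1/12·h[2]
  h[2] = 1 + 1/4·h[0] + 1/4·h[1] + 1/3·h[2]
Solving the 3×3 linear system over states ≠ 3 gives exactly h = [75/19, 3, 78/19, 0] (h[3] = 0 is the target).

h = [3.9474, 3.0000, 4.1053, 0.0000]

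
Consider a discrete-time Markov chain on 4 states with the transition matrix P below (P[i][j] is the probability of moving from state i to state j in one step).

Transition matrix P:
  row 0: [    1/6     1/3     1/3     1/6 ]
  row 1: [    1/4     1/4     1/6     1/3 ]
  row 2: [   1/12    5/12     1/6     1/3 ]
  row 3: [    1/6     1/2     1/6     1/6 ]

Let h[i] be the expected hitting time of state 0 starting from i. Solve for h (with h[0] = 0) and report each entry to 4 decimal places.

h = [0.0000, 5.0400, 5.8800, 5.4000]

First-step conditioning: h[0] = 0; for i ≠ 0, h[i] = 1 + Σ_k P[i][k]·h[k].
  h[1] = 1 + 1/4·h[1] + 1/6·h[2] + 1/3·h[3]
  h[2] = 1 + 5/12·h[1] + 1/6·h[2] + 1/3·h[3]
  h[3] = 1 + 1/2·h[1] + 1/6·h[2] + 1/6·h[3]
Solving the 3×3 linear system over states ≠ 0 gives exactly h = [0, 126/25, 147/25, 27/5] (h[0] = 0 is the target).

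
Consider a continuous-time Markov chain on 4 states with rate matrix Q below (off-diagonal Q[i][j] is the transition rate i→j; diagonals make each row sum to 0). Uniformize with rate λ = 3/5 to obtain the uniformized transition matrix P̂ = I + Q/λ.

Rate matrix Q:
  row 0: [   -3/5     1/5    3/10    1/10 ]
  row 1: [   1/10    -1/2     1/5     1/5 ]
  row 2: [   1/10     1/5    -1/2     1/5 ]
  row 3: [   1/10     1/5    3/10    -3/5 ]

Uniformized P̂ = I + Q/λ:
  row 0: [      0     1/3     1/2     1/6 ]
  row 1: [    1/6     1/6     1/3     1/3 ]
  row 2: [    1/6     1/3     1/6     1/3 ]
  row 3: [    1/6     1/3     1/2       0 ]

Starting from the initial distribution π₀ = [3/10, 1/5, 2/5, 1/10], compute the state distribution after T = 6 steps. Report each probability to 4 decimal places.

π = [0.1429, 0.2857, 0.3393, 0.2322]

t=0: π = [0.3000, 0.2000, 0.4000, 0.1000]
t=1: π = [0.1167, 0.3000, 0.3333, 0.2500]
t=2: π = [0.1472, 0.2833, 0.3389, 0.2306]
t=3: π = [0.1421, 0.2861, 0.3398, 0.2319]
t=4: π = [0.1430, 0.2856, 0.3390, 0.2323]
t=5: π = [0.1428, 0.2857, 0.3394, 0.2321]
t=6: π = [0.1429, 0.2857, 0.3393, 0.2322]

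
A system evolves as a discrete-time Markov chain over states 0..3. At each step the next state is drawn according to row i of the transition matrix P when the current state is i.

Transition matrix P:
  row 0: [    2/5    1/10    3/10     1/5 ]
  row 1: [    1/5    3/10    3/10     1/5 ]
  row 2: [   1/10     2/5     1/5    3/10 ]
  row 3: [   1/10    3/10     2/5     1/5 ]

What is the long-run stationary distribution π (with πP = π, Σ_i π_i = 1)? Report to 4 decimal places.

Balance equations π_j = Σ_i π_i·P[i][j]:
  π_0 = 2/5·π_0 + 1/5·π_1 + 1/10·π_2 + 1/10·π_3
  π_1 = 1/10·π_0 + 3/10·π_1 + 2/5·π_2 + 3/10·π_3
  π_2 = 3/10·π_0 + 3/10·π_1 + 1/5·π_2 + 2/5·π_3
  normalize: π_0 + π_1 + π_2 + π_3 = 1
Solving the linear system gives exactly π = [161/872, 255/872, 32/109, 25/109].

π = [0.1846, 0.2924, 0.2936, 0.2294]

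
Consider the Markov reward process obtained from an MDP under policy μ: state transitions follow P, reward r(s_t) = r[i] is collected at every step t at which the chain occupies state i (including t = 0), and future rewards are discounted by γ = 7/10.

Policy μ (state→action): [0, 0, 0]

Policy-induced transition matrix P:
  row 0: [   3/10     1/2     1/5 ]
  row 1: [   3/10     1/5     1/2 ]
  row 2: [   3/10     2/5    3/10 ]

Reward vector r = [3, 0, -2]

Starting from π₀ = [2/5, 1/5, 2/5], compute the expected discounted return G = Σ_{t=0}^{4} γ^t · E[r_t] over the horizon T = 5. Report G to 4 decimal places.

t=0: π = [0.4000, 0.2000, 0.4000], E[r] = 0.4000, γ^t·E[r] = 0.400000, running G = 0.400000
t=1: π = [0.3000, 0.4000, 0.3000], E[r] = 0.3000, γ^t·E[r] = 0.210000, running G = 0.610000
t=2: π = [0.3000, 0.3500, 0.3500], E[r] = 0.2000, γ^t·E[r] = 0.098000, running G = 0.708000
t=3: π = [0.3000, 0.3600, 0.3400], E[r] = 0.2200, γ^t·E[r] = 0.075460, running G = 0.783460
t=4: π = [0.3000, 0.3580, 0.3420], E[r] = 0.2160, γ^t·E[r] = 0.051862, running G = 0.835322

G = 0.8353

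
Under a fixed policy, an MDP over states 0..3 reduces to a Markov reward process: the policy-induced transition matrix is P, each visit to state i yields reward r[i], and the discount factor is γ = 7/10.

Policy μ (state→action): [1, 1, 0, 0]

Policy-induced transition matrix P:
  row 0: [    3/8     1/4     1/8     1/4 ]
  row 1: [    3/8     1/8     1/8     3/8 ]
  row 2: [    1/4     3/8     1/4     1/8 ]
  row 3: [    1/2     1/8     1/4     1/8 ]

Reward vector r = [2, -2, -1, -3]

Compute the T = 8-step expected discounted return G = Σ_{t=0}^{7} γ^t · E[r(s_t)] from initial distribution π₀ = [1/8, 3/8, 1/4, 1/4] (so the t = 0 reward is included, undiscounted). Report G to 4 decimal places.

t=0: π = [0.1250, 0.3750, 0.2500, 0.2500], E[r] = -1.5000, γ^t·E[r] = -1.500000, running G = -1.500000
t=1: π = [0.3750, 0.2031, 0.1875, 0.2344], E[r] = -0.5469, γ^t·E[r] = -0.382813, running G = -1.882813
t=2: π = [0.3809, 0.2188, 0.1777, 0.2227], E[r] = -0.5215, γ^t·E[r] = -0.255527, running G = -2.138340
t=3: π = [0.3806, 0.2170, 0.1750, 0.2273], E[r] = -0.5298, γ^t·E[r] = -0.181716, running G = -2.320056
t=4: π = [0.3815, 0.2163, 0.1753, 0.2268], E[r] = -0.5254, γ^t·E[r] = -0.126154, running G = -2.446210
t=5: π = [0.3814, 0.2165, 0.1753, 0.2268], E[r] = -0.5257, γ^t·E[r] = -0.088361, running G = -2.534571
t=6: π = [0.3814, 0.2165, 0.1753, 0.2268], E[r] = -0.5258, γ^t·E[r] = -0.061860, running G = -2.596430
t=7: π = [0.3814, 0.2165, 0.1753, 0.2268], E[r] = -0.5258, γ^t·E[r] = -0.043299, running G = -2.639730

G = -2.6397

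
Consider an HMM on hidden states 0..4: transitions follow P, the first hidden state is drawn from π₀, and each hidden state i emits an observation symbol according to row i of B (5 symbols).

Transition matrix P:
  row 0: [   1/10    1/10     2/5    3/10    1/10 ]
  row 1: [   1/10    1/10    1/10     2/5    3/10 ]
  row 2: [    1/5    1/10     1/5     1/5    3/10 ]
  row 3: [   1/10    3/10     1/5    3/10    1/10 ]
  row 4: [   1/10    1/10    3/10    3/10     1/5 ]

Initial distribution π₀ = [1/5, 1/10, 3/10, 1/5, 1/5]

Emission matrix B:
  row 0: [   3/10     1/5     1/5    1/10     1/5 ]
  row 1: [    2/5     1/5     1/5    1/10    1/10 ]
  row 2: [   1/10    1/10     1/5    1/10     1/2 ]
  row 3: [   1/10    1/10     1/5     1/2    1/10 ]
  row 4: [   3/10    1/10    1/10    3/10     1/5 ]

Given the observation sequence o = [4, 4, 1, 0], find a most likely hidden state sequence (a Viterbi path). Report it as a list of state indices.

path = [2, 2, 3, 1]

t=0: δ = [4.000e-02, 1.000e-02, 1.500e-01, 2.000e-02, 4.000e-02]  (obs o_0=4)
t=1: δ = [6.000e-03, 1.500e-03, 1.500e-02, 3.000e-03, 9.000e-03]  ψ = [2, 2, 2, 2, 2]  (obs o_1=4)
t=2: δ = [6.000e-04, 3.000e-04, 3.000e-04, 3.000e-04, 4.500e-04]  ψ = [2, 2, 2, 2, 2]  (obs o_2=1)
t=3: δ = [1.800e-05, 3.600e-05, 2.400e-05, 1.800e-05, 2.700e-05]  ψ = [0, 3, 0, 0, 1]  (obs o_3=0)
backtrack: best end state = 1; path = [2, 2, 3, 1]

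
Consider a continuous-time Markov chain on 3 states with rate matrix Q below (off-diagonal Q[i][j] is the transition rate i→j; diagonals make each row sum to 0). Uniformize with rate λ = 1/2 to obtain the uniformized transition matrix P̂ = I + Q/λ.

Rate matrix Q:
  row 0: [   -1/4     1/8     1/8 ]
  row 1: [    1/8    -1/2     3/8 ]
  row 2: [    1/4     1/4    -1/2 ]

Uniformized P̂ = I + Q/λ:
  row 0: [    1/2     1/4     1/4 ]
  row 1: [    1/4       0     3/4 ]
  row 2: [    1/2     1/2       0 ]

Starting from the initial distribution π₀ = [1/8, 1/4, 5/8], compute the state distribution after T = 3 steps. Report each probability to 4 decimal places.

π = [0.4453, 0.2871, 0.2676]

t=0: π = [0.1250, 0.2500, 0.6250]
t=1: π = [0.4375, 0.3438, 0.2188]
t=2: π = [0.4141, 0.2188, 0.3672]
t=3: π = [0.4453, 0.2871, 0.2676]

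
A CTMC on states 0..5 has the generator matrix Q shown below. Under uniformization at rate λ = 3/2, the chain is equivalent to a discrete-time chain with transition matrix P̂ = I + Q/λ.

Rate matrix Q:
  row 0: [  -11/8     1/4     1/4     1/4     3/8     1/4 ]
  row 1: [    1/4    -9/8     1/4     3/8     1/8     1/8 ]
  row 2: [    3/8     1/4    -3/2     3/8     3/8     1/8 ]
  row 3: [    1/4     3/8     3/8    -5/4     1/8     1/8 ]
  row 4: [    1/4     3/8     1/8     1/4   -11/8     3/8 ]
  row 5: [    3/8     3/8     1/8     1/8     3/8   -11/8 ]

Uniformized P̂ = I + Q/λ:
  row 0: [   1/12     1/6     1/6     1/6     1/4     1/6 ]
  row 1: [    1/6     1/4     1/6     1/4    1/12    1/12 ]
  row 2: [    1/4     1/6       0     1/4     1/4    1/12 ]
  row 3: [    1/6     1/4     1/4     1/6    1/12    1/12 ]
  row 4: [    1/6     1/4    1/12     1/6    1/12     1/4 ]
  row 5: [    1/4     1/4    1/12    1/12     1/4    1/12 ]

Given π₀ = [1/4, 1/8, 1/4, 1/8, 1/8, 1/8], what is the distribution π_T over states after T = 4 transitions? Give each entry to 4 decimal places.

t=0: π = [0.2500, 0.1250, 0.2500, 0.1250, 0.1250, 0.1250]
t=1: π = [0.1771, 0.2083, 0.1146, 0.1875, 0.1875, 0.1250]
t=2: π = [0.1719, 0.2257, 0.1372, 0.1832, 0.1528, 0.1293]
t=3: π = [0.1746, 0.2242, 0.1356, 0.1861, 0.1564, 0.1231]
t=4: π = [0.1737, 0.2242, 0.1363, 0.1864, 0.1555, 0.1239]

π = [0.1737, 0.2242, 0.1363, 0.1864, 0.1555, 0.1239]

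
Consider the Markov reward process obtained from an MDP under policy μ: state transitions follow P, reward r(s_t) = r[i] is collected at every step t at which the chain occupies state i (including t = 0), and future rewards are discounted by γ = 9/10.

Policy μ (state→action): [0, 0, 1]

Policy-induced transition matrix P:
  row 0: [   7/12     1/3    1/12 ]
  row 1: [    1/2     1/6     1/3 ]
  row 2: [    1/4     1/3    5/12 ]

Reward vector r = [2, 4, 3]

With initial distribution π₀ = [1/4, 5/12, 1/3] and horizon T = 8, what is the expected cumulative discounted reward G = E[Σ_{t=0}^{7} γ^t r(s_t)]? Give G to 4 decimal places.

G = 16.3761

t=0: π = [0.2500, 0.4167, 0.3333], E[r] = 3.1667, γ^t·E[r] = 3.166667, running G = 3.166667
t=1: π = [0.4375, 0.2639, 0.2986], E[r] = 2.8264, γ^t·E[r] = 2.543750, running G = 5.710417
t=2: π = [0.4618, 0.2894, 0.2488], E[r] = 2.8275, γ^t·E[r] = 2.290313, running G = 8.000729
t=3: π = [0.4763, 0.2851, 0.2386], E[r] = 2.8088, γ^t·E[r] = 2.047641, running G = 10.048370
t=4: π = [0.4800, 0.2858, 0.2341], E[r] = 2.8058, γ^t·E[r] = 1.840873, running G = 11.889242
t=5: π = [0.4815, 0.2857, 0.2328], E[r] = 2.8042, γ^t·E[r] = 1.655871, running G = 13.545113
t=6: π = [0.4819, 0.2857, 0.2324], E[r] = 2.8038, γ^t·E[r] = 1.490057, running G = 15.035170
t=7: π = [0.4821, 0.2857, 0.2322], E[r] = 2.8036, γ^t·E[r] = 1.340976, running G = 16.376146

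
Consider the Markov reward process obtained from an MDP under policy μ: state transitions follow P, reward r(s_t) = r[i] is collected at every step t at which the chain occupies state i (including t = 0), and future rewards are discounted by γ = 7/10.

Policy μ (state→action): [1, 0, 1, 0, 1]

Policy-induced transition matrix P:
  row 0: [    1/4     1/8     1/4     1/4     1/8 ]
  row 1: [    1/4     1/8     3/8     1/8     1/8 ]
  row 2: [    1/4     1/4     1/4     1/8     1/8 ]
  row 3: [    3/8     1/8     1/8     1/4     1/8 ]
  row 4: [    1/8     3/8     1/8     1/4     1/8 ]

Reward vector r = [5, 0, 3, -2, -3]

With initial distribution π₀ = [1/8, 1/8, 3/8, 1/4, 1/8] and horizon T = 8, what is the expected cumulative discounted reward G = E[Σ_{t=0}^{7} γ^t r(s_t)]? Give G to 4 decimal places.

G = 3.5047

t=0: π = [0.1250, 0.1250, 0.3750, 0.2500, 0.1250], E[r] = 0.8750, γ^t·E[r] = 0.875000, running G = 0.875000
t=1: π = [0.2656, 0.2031, 0.2188, 0.1875, 0.1250], E[r] = 1.2344, γ^t·E[r] = 0.864063, running G = 1.739063
t=2: π = [0.2578, 0.1836, 0.2363, 0.1973, 0.1250], E[r] = 1.2285, γ^t·E[r] = 0.601973, running G = 2.341035
t=3: π = [0.2590, 0.1858, 0.2327, 0.1975, 0.1250], E[r] = 1.2231, γ^t·E[r] = 0.419539, running G = 2.760574
t=4: π = [0.2591, 0.1853, 0.2329, 0.1977, 0.1250], E[r] = 1.2237, γ^t·E[r] = 0.293802, running G = 3.054375
t=5: π = [0.2591, 0.1854, 0.2328, 0.1977, 0.1250], E[r] = 1.2235, γ^t·E[r] = 0.205631, running G = 3.260006
t=6: π = [0.2591, 0.1854, 0.2328, 0.1977, 0.1250], E[r] = 1.2235, γ^t·E[r] = 0.143942, running G = 3.403949
t=7: π = [0.2591, 0.1854, 0.2328, 0.1977, 0.1250], E[r] = 1.2235, γ^t·E[r] = 0.100759, running G = 3.504708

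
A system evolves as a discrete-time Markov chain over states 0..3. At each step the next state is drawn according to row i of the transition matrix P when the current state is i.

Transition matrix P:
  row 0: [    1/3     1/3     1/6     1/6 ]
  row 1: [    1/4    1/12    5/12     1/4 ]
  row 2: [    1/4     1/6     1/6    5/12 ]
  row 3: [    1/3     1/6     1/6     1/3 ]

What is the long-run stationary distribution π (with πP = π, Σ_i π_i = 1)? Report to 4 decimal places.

π = [0.2986, 0.1998, 0.2166, 0.2850]

Balance equations π_j = Σ_i π_i·P[i][j]:
  π_0 = 1/3·π_0 + 1/4·π_1 + 1/4·π_2 + 1/3·π_3
  π_1 = 1/3·π_0 + 1/12·π_1 + 1/6·π_2 + 1/6·π_3
  π_2 = 1/6·π_0 + 5/12·π_1 + 1/6·π_2 + 1/6·π_3
  normalize: π_0 + π_1 + π_2 + π_3 = 1
Solving the linear system gives exactly π = [284/951, 190/951, 206/951, 271/951].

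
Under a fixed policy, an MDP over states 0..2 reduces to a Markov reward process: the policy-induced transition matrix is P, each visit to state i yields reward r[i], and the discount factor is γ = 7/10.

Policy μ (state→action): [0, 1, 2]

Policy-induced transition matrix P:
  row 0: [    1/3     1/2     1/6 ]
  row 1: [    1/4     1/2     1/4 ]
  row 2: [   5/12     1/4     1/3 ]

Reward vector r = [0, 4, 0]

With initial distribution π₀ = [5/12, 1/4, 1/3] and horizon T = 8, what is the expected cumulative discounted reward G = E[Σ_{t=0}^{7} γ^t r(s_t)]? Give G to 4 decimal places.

t=0: π = [0.4167, 0.2500, 0.3333], E[r] = 1.0000, γ^t·E[r] = 1.000000, running G = 1.000000
t=1: π = [0.3403, 0.4167, 0.2431], E[r] = 1.6667, γ^t·E[r] = 1.166667, running G = 2.166667
t=2: π = [0.3189, 0.4392, 0.2419], E[r] = 1.7569, γ^t·E[r] = 0.860903, running G = 3.027569
t=3: π = [0.3169, 0.4395, 0.2436], E[r] = 1.7581, γ^t·E[r] = 0.603029, running G = 3.630598
t=4: π = [0.3170, 0.4391, 0.2439], E[r] = 1.7564, γ^t·E[r] = 0.421715, running G = 4.052313
t=5: π = [0.3171, 0.4390, 0.2439], E[r] = 1.7561, γ^t·E[r] = 0.295149, running G = 4.347463
t=6: π = [0.3171, 0.4390, 0.2439], E[r] = 1.7561, γ^t·E[r] = 0.206603, running G = 4.554065
t=7: π = [0.3171, 0.4390, 0.2439], E[r] = 1.7561, γ^t·E[r] = 0.144622, running G = 4.698687

G = 4.6987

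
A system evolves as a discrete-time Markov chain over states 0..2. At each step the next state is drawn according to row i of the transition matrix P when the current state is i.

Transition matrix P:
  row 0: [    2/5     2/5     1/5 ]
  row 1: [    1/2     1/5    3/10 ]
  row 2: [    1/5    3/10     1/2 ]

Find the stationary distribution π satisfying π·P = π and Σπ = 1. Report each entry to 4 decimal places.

π = [0.3647, 0.3059, 0.3294]

Balance equations π_j = Σ_i π_i·P[i][j]:
  π_0 = 2/5·π_0 + 1/2·π_1 + 1/5·π_2
  π_1 = 2/5·π_0 + 1/5·π_1 + 3/10·π_2
  normalize: π_0 + π_1 + π_2 = 1
Solving the linear system gives exactly π = [31/85, 26/85, 28/85].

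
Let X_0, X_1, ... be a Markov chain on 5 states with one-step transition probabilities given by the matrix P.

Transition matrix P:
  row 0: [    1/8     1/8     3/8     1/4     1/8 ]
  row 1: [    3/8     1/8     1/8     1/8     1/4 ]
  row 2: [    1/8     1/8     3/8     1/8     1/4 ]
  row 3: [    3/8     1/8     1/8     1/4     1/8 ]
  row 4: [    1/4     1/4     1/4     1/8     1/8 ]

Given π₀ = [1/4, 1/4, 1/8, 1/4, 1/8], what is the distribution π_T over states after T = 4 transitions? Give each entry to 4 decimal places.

π = [0.2278, 0.1472, 0.2722, 0.1756, 0.1772]

t=0: π = [0.2500, 0.2500, 0.1250, 0.2500, 0.1250]
t=1: π = [0.2656, 0.1406, 0.2344, 0.1875, 0.1719]
t=2: π = [0.2285, 0.1465, 0.2715, 0.1816, 0.1719]
t=3: π = [0.2285, 0.1465, 0.2715, 0.1763, 0.1772]
t=4: π = [0.2278, 0.1472, 0.2722, 0.1756, 0.1772]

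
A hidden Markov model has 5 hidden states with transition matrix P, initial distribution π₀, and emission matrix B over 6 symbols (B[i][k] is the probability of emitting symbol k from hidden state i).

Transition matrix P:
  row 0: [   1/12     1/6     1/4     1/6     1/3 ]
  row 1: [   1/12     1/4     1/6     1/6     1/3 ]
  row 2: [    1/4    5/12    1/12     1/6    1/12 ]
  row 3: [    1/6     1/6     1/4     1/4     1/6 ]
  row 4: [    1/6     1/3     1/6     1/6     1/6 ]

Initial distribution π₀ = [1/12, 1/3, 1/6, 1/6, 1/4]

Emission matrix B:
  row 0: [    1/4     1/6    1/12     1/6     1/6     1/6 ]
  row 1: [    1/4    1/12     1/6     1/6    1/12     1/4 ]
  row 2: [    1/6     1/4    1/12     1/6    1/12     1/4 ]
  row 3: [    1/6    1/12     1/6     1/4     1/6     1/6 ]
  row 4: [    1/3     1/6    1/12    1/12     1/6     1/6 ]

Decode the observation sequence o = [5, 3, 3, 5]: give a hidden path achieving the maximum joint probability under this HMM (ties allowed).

t=0: δ = [1.389e-02, 8.333e-02, 4.167e-02, 2.778e-02, 4.167e-02]  (obs o_0=5)
t=1: δ = [1.736e-03, 3.472e-03, 2.315e-03, 3.472e-03, 2.315e-03]  ψ = [2, 1, 1, 1, 1]  (obs o_1=3)
t=2: δ = [9.645e-05, 1.608e-04, 1.447e-04, 2.170e-04, 9.645e-05]  ψ = [2, 2, 3, 3, 1]  (obs o_2=3)
t=3: δ = [6.028e-06, 1.507e-05, 1.356e-05, 9.042e-06, 8.931e-06]  ψ = [2, 2, 3, 3, 1]  (obs o_3=5)
backtrack: best end state = 1; path = [1, 3, 2, 1]

path = [1, 3, 2, 1]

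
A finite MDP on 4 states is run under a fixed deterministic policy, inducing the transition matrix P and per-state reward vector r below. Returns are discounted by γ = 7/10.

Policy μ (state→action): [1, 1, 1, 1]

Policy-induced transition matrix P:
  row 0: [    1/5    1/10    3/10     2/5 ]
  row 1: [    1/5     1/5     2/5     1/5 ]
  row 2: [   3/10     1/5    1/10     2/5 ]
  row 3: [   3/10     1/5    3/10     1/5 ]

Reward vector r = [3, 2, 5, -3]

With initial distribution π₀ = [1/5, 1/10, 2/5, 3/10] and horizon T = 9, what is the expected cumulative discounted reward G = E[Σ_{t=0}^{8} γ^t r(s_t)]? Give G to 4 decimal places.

t=0: π = [0.2000, 0.1000, 0.4000, 0.3000], E[r] = 1.9000, γ^t·E[r] = 1.900000, running G = 1.900000
t=1: π = [0.2700, 0.1800, 0.2300, 0.3200], E[r] = 1.3600, γ^t·E[r] = 0.952000, running G = 2.852000
t=2: π = [0.2550, 0.1730, 0.2720, 0.3000], E[r] = 1.5710, γ^t·E[r] = 0.769790, running G = 3.621790
t=3: π = [0.2572, 0.1745, 0.2629, 0.3054], E[r] = 1.5189, γ^t·E[r] = 0.520983, running G = 4.142773
t=4: π = [0.2568, 0.1743, 0.2649, 0.3040], E[r] = 1.5313, γ^t·E[r] = 0.367675, running G = 4.510447
t=5: π = [0.2569, 0.1743, 0.2645, 0.3043], E[r] = 1.5286, γ^t·E[r] = 0.256904, running G = 4.767351
t=6: π = [0.2569, 0.1743, 0.2645, 0.3043], E[r] = 1.5292, γ^t·E[r] = 0.179904, running G = 4.947255
t=7: π = [0.2569, 0.1743, 0.2645, 0.3043], E[r] = 1.5290, γ^t·E[r] = 0.125922, running G = 5.073177
t=8: π = [0.2569, 0.1743, 0.2645, 0.3043], E[r] = 1.5291, γ^t·E[r] = 0.088147, running G = 5.161324

G = 5.1613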